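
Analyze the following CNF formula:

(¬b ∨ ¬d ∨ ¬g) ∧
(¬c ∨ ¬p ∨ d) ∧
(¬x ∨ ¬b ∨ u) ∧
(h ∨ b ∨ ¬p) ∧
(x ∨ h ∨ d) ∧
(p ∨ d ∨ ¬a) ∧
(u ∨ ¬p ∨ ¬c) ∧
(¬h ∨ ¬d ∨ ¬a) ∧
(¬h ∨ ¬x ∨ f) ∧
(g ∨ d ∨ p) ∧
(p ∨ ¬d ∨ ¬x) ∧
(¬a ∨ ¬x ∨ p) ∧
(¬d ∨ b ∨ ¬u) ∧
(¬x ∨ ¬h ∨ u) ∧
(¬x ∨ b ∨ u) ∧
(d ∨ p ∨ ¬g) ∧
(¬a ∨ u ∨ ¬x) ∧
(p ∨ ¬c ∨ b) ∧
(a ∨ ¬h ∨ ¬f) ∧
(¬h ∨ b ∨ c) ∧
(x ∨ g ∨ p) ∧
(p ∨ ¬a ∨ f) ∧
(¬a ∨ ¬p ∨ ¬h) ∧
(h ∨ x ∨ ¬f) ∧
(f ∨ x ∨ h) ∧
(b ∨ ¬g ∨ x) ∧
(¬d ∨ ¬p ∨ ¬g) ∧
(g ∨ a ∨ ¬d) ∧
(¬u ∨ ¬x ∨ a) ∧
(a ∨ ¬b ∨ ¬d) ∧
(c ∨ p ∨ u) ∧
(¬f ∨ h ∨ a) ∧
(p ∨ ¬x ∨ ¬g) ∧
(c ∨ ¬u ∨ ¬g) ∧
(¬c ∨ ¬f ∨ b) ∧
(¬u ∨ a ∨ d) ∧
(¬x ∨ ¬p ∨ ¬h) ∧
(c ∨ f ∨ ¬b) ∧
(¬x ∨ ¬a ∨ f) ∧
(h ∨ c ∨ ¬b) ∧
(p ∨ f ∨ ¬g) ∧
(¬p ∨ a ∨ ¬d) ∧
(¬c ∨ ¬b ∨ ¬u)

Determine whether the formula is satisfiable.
No

No, the formula is not satisfiable.

No assignment of truth values to the variables can make all 43 clauses true simultaneously.

The formula is UNSAT (unsatisfiable).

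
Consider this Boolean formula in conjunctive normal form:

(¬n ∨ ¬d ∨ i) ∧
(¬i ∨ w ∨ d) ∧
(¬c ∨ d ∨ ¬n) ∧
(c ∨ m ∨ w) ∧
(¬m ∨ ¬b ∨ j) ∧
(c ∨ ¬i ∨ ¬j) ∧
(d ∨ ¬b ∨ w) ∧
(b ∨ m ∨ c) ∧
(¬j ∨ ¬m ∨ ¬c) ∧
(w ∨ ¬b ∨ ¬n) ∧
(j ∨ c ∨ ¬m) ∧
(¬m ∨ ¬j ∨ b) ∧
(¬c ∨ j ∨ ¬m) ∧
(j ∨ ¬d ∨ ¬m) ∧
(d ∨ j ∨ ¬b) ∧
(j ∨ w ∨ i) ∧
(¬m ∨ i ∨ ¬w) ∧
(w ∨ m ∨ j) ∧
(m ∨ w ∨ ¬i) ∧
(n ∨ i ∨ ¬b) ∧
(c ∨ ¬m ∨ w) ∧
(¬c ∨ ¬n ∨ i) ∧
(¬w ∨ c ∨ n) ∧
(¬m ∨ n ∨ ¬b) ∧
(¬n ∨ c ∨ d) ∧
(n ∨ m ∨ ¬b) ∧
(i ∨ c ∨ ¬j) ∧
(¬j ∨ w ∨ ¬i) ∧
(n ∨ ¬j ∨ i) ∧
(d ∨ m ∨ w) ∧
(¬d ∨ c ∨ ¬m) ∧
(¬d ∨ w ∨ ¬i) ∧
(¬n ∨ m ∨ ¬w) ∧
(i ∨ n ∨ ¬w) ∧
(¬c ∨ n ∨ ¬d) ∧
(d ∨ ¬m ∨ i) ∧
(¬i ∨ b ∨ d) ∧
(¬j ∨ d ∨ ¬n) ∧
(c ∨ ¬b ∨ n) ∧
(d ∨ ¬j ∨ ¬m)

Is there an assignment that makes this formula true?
No

No, the formula is not satisfiable.

No assignment of truth values to the variables can make all 40 clauses true simultaneously.

The formula is UNSAT (unsatisfiable).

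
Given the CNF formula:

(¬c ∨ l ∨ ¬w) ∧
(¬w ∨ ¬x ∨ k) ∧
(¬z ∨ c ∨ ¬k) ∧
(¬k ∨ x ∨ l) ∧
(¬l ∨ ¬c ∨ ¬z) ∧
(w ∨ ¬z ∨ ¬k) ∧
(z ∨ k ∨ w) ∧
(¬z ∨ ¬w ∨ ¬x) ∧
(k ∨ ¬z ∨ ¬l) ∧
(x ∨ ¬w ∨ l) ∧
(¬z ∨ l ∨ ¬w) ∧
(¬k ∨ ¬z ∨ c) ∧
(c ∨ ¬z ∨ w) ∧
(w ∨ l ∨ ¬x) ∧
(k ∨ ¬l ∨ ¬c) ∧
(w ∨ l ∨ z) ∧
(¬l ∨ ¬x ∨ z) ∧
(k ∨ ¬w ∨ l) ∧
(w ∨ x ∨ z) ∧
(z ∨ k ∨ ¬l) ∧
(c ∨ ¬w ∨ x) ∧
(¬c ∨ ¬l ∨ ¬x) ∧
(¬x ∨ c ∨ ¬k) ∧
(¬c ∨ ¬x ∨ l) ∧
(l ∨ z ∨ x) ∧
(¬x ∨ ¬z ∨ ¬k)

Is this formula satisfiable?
Yes

Yes, the formula is satisfiable.

One satisfying assignment is: c=True, w=False, l=False, k=False, x=False, z=True

Verification: With this assignment, all 26 clauses evaluate to true.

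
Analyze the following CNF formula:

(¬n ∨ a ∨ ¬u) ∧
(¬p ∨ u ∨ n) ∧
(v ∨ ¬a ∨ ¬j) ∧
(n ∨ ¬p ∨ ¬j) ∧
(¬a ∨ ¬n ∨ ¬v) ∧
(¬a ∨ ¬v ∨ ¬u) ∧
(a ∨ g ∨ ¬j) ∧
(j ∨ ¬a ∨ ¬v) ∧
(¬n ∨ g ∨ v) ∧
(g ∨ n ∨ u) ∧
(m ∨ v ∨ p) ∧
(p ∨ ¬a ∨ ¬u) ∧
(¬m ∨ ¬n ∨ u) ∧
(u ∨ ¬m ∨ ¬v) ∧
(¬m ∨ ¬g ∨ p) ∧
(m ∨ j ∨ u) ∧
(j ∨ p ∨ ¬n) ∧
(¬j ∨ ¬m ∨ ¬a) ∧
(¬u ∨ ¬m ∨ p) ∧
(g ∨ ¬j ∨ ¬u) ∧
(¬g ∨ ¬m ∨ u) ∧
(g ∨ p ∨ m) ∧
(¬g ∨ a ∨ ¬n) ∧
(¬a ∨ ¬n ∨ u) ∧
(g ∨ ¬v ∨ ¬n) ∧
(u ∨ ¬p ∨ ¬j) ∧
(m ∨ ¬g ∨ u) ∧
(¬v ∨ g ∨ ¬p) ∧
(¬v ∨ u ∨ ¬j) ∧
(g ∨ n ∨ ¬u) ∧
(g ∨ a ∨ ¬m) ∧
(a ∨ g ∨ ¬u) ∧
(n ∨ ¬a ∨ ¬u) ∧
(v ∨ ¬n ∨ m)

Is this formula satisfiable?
Yes

Yes, the formula is satisfiable.

One satisfying assignment is: v=True, m=False, j=False, a=False, g=True, n=False, p=False, u=True

Verification: With this assignment, all 34 clauses evaluate to true.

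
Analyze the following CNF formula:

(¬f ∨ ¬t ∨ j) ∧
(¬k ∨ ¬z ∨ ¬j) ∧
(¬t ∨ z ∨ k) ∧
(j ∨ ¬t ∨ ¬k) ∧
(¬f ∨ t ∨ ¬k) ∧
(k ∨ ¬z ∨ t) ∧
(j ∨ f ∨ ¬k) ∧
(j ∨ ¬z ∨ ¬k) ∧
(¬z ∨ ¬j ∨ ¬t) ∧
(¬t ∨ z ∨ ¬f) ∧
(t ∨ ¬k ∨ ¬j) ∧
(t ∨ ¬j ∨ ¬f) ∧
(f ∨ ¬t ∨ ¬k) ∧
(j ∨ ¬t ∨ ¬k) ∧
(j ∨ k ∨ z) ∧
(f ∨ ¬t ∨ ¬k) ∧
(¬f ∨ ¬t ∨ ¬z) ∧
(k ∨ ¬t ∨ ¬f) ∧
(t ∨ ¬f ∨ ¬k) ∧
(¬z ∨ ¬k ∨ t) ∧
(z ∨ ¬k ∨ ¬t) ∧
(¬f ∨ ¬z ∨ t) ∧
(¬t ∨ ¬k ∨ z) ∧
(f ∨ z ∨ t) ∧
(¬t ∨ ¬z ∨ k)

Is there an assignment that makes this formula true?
No

No, the formula is not satisfiable.

No assignment of truth values to the variables can make all 25 clauses true simultaneously.

The formula is UNSAT (unsatisfiable).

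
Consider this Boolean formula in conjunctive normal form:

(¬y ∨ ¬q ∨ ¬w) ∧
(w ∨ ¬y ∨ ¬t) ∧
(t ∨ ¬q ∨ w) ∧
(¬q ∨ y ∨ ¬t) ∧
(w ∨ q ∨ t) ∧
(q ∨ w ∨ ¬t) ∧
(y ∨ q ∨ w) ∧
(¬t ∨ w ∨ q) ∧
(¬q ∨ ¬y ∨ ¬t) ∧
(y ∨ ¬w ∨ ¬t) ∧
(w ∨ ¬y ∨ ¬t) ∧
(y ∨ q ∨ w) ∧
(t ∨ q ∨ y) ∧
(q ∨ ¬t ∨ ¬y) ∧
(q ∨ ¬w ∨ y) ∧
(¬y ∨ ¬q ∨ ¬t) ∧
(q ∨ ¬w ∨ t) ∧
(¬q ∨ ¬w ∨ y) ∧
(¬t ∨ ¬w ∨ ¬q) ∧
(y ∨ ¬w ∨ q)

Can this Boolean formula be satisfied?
No

No, the formula is not satisfiable.

No assignment of truth values to the variables can make all 20 clauses true simultaneously.

The formula is UNSAT (unsatisfiable).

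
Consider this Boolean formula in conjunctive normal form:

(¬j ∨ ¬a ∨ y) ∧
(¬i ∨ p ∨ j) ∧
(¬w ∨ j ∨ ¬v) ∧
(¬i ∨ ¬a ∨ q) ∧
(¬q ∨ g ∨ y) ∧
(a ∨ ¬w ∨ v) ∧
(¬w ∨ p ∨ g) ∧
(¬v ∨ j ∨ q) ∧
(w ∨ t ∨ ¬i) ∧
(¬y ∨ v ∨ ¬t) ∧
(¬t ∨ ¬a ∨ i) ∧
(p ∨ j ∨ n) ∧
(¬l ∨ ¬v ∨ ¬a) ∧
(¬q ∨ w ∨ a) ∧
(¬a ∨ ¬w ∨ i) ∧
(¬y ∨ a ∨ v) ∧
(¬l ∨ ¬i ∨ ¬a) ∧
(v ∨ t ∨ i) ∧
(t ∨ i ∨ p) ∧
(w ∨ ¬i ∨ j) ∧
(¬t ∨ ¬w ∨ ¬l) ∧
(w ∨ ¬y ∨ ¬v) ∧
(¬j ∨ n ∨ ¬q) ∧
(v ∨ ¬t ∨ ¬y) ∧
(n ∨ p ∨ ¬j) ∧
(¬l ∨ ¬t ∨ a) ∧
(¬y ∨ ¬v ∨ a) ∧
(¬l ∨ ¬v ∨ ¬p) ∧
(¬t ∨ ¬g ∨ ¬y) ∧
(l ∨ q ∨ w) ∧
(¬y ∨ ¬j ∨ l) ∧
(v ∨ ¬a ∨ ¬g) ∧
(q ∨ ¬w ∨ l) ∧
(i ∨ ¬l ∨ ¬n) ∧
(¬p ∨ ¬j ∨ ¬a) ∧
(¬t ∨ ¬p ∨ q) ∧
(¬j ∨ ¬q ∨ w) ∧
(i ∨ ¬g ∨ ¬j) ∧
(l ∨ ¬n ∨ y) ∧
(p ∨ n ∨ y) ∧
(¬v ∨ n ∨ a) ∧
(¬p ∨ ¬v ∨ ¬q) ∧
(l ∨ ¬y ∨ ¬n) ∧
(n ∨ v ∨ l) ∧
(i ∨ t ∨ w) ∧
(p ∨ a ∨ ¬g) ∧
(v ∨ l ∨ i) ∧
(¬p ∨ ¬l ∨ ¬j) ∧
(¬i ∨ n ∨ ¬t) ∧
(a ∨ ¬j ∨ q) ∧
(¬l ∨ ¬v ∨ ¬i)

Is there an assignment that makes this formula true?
No

No, the formula is not satisfiable.

No assignment of truth values to the variables can make all 51 clauses true simultaneously.

The formula is UNSAT (unsatisfiable).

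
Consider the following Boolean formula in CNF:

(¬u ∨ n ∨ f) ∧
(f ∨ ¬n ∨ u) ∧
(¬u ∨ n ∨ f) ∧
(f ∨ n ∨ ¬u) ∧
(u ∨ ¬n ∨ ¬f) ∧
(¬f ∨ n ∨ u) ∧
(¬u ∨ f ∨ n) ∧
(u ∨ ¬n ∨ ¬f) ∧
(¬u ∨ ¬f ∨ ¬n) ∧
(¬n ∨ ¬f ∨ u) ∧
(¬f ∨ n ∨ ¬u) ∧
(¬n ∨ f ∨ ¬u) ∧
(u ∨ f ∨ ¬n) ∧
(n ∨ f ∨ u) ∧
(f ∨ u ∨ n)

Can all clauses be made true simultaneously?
No

No, the formula is not satisfiable.

No assignment of truth values to the variables can make all 15 clauses true simultaneously.

The formula is UNSAT (unsatisfiable).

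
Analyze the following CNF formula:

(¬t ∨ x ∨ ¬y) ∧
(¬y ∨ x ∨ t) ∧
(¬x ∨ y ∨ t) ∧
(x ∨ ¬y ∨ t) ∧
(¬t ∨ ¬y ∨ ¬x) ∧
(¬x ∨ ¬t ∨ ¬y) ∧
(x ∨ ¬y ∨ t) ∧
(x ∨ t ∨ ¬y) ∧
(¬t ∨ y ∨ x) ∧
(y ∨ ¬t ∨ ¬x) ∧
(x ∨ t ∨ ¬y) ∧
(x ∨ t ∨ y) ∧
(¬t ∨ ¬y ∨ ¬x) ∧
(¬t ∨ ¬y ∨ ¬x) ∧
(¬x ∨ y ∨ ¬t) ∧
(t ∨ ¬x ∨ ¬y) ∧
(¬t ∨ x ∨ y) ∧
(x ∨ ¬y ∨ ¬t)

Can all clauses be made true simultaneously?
No

No, the formula is not satisfiable.

No assignment of truth values to the variables can make all 18 clauses true simultaneously.

The formula is UNSAT (unsatisfiable).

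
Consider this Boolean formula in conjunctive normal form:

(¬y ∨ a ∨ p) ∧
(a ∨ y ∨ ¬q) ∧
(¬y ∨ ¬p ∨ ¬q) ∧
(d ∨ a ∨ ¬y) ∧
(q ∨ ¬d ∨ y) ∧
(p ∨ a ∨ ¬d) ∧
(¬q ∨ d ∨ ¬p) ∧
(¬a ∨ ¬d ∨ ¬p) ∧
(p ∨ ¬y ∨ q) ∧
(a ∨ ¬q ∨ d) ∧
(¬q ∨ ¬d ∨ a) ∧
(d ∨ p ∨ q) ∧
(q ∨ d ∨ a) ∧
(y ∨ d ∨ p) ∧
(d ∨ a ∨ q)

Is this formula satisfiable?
Yes

Yes, the formula is satisfiable.

One satisfying assignment is: p=False, y=True, q=True, a=True, d=False

Verification: With this assignment, all 15 clauses evaluate to true.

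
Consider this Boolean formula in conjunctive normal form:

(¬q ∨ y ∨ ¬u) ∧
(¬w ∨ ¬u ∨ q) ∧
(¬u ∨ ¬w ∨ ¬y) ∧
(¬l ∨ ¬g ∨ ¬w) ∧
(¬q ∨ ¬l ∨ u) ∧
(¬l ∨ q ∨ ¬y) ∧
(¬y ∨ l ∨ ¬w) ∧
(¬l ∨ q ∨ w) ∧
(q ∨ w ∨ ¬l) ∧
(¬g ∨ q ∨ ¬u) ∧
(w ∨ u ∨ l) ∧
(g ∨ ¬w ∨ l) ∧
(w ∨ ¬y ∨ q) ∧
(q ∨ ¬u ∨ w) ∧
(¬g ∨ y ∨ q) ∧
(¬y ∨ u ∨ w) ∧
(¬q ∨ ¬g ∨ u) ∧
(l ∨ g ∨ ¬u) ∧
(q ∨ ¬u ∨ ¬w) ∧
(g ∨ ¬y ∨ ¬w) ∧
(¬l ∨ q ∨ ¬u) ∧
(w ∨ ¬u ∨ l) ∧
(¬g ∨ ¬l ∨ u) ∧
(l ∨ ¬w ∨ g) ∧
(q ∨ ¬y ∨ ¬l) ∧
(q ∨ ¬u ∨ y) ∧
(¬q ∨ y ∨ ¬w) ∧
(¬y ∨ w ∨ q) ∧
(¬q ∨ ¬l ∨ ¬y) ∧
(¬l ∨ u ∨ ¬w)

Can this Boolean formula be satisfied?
No

No, the formula is not satisfiable.

No assignment of truth values to the variables can make all 30 clauses true simultaneously.

The formula is UNSAT (unsatisfiable).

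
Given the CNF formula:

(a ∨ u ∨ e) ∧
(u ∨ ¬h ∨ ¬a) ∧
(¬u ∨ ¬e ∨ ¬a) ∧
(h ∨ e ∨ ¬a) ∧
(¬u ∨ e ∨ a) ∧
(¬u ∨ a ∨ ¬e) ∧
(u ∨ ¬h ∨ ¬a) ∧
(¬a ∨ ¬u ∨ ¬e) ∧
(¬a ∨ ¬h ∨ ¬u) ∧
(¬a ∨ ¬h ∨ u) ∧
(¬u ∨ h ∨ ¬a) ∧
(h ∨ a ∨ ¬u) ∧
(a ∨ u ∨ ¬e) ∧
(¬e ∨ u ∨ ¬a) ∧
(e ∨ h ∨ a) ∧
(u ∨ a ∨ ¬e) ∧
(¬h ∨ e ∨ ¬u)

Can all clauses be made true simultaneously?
No

No, the formula is not satisfiable.

No assignment of truth values to the variables can make all 17 clauses true simultaneously.

The formula is UNSAT (unsatisfiable).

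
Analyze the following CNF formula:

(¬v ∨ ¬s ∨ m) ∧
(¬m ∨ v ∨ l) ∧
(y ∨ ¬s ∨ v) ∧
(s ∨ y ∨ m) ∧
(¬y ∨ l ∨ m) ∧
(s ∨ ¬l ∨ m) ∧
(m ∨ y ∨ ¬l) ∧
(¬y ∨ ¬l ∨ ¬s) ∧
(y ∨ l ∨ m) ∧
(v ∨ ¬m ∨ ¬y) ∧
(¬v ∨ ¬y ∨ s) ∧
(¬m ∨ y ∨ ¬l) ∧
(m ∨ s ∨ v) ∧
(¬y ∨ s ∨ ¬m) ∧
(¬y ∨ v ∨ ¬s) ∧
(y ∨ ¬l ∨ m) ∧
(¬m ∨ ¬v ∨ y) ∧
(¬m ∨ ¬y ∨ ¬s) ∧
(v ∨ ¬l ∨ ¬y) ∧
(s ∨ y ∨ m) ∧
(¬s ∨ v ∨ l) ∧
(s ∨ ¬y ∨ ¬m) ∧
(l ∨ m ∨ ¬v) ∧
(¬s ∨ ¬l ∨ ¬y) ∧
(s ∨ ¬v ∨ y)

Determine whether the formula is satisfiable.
No

No, the formula is not satisfiable.

No assignment of truth values to the variables can make all 25 clauses true simultaneously.

The formula is UNSAT (unsatisfiable).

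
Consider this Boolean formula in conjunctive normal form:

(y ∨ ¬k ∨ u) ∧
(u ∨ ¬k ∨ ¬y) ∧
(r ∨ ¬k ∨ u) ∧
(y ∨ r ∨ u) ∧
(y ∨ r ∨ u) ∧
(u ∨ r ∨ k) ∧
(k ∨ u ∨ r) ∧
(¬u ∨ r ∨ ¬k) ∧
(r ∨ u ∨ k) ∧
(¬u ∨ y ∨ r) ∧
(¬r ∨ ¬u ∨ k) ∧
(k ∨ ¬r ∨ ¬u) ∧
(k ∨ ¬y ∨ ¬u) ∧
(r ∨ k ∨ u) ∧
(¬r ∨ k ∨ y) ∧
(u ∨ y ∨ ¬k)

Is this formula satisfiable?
Yes

Yes, the formula is satisfiable.

One satisfying assignment is: k=True, r=True, y=False, u=True

Verification: With this assignment, all 16 clauses evaluate to true.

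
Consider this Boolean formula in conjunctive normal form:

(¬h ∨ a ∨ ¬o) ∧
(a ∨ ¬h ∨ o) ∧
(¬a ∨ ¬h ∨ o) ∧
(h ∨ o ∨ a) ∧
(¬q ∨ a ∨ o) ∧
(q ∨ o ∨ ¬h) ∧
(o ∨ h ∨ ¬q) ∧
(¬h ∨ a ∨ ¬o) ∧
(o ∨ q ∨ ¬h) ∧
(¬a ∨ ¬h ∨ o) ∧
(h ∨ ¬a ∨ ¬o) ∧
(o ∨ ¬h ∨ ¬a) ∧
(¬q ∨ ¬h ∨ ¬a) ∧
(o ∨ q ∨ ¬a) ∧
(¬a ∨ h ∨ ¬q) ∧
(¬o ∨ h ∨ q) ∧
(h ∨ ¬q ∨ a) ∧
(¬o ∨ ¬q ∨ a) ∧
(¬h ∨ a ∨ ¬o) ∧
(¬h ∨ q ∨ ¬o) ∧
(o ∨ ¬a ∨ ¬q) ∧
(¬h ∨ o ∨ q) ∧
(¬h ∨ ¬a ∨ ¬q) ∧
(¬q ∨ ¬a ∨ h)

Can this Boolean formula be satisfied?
No

No, the formula is not satisfiable.

No assignment of truth values to the variables can make all 24 clauses true simultaneously.

The formula is UNSAT (unsatisfiable).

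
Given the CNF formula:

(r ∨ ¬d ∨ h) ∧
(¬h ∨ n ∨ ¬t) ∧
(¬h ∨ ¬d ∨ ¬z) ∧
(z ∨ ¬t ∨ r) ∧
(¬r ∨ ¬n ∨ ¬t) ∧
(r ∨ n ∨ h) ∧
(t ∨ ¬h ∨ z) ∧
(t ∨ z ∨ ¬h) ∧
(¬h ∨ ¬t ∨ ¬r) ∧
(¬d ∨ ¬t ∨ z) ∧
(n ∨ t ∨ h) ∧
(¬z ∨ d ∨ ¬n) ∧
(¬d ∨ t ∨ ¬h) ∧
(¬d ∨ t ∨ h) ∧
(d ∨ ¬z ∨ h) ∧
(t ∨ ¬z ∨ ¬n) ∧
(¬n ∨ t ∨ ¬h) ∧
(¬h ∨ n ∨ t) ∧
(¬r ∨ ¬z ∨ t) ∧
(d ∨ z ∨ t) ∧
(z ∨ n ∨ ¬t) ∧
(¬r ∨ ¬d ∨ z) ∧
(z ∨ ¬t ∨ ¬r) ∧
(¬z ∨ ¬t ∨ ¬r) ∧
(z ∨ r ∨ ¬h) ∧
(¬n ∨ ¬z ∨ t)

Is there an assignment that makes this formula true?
No

No, the formula is not satisfiable.

No assignment of truth values to the variables can make all 26 clauses true simultaneously.

The formula is UNSAT (unsatisfiable).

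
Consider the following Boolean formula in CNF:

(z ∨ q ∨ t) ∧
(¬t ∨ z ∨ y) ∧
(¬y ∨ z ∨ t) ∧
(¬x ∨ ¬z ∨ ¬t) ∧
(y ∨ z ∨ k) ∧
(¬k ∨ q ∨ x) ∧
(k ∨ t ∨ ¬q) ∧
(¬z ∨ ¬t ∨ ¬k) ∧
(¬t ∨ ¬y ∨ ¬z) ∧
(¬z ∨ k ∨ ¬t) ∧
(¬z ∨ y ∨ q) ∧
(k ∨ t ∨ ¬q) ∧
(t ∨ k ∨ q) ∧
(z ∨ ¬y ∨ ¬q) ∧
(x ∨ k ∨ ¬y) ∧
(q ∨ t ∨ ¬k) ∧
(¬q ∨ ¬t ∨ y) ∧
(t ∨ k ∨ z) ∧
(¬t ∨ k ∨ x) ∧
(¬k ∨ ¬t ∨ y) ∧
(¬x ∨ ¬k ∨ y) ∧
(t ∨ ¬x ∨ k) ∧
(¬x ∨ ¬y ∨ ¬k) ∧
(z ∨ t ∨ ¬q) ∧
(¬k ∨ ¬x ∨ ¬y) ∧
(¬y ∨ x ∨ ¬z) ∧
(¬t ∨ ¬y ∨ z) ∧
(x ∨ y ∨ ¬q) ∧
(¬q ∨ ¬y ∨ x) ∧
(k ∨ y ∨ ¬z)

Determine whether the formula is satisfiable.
No

No, the formula is not satisfiable.

No assignment of truth values to the variables can make all 30 clauses true simultaneously.

The formula is UNSAT (unsatisfiable).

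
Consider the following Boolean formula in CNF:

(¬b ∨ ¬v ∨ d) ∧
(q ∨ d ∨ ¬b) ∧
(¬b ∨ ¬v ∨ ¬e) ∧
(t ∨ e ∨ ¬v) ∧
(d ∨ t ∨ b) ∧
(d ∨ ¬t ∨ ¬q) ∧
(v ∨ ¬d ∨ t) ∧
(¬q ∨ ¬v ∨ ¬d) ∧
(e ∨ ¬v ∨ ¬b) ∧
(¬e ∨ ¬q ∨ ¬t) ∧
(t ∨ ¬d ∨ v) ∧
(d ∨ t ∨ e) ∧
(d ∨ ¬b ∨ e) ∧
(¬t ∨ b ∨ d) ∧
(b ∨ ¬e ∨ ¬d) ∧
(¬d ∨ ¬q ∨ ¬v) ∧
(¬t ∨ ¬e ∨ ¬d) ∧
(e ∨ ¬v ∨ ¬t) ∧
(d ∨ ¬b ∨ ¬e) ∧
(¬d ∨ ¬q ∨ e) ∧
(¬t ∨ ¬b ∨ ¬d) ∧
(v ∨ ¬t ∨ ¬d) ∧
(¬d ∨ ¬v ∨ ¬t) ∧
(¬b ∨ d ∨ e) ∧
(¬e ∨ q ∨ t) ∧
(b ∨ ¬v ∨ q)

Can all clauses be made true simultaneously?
No

No, the formula is not satisfiable.

No assignment of truth values to the variables can make all 26 clauses true simultaneously.

The formula is UNSAT (unsatisfiable).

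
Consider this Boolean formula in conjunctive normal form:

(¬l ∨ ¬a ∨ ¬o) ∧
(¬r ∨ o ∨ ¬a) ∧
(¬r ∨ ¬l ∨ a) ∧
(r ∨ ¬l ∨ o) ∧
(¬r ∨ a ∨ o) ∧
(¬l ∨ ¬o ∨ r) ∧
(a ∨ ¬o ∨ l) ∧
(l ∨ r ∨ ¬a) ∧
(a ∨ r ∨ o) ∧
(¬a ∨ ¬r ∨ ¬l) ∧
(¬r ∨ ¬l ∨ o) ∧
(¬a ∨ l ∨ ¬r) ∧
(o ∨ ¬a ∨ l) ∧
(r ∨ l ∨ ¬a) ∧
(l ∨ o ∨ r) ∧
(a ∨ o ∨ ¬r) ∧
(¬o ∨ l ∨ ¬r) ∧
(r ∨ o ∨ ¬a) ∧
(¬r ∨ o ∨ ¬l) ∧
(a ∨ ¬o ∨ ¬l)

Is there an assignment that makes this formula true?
No

No, the formula is not satisfiable.

No assignment of truth values to the variables can make all 20 clauses true simultaneously.

The formula is UNSAT (unsatisfiable).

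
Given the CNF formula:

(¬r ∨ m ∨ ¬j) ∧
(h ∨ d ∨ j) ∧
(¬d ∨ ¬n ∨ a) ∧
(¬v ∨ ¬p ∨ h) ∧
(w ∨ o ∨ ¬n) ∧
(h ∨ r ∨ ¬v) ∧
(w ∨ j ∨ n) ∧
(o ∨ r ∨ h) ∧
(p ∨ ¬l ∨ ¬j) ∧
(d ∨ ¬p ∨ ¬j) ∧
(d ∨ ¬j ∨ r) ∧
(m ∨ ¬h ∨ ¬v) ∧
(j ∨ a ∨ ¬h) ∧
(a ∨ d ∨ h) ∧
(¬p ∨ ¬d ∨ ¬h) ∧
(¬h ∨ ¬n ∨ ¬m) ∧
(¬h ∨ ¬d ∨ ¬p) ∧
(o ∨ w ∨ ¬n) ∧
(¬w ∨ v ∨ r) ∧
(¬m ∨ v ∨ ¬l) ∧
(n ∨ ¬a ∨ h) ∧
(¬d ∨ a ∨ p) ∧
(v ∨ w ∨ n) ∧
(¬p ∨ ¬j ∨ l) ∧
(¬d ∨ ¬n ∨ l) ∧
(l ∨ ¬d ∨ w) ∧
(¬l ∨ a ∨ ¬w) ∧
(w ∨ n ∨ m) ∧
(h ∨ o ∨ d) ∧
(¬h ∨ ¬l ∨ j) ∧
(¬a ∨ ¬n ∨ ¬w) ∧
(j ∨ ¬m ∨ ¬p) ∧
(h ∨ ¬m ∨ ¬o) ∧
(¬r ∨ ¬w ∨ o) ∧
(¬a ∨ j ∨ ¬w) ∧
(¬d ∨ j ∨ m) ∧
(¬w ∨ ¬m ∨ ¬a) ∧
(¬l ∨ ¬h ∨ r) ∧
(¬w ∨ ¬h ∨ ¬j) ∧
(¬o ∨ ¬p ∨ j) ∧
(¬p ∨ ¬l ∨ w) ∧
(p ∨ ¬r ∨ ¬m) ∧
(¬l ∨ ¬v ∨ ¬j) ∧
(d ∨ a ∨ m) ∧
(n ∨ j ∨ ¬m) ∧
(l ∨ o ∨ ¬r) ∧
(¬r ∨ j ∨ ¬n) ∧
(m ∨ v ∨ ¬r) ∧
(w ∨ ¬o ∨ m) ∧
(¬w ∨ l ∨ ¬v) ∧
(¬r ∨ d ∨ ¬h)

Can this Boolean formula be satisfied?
No

No, the formula is not satisfiable.

No assignment of truth values to the variables can make all 51 clauses true simultaneously.

The formula is UNSAT (unsatisfiable).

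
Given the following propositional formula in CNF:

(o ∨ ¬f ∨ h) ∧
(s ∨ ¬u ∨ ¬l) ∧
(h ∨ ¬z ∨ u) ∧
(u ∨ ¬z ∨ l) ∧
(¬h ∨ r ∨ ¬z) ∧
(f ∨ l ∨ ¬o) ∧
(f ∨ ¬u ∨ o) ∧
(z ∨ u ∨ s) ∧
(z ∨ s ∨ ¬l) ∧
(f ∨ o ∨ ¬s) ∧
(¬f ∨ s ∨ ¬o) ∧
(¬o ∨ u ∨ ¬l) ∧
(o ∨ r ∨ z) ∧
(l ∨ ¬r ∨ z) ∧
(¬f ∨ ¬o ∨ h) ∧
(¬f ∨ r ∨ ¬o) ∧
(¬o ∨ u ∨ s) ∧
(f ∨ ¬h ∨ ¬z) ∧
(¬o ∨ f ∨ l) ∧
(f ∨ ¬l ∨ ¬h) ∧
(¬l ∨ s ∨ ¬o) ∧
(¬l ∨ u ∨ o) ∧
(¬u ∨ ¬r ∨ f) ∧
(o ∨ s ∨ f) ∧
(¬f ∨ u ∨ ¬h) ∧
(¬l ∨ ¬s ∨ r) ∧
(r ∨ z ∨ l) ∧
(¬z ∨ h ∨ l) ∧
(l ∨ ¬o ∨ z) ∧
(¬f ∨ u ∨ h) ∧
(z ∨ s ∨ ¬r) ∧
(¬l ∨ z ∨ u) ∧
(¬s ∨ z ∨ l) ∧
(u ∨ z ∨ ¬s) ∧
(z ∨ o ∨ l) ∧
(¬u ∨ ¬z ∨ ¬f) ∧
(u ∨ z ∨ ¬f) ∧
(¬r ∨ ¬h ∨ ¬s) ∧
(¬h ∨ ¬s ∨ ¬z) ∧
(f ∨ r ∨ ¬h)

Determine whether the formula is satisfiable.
No

No, the formula is not satisfiable.

No assignment of truth values to the variables can make all 40 clauses true simultaneously.

The formula is UNSAT (unsatisfiable).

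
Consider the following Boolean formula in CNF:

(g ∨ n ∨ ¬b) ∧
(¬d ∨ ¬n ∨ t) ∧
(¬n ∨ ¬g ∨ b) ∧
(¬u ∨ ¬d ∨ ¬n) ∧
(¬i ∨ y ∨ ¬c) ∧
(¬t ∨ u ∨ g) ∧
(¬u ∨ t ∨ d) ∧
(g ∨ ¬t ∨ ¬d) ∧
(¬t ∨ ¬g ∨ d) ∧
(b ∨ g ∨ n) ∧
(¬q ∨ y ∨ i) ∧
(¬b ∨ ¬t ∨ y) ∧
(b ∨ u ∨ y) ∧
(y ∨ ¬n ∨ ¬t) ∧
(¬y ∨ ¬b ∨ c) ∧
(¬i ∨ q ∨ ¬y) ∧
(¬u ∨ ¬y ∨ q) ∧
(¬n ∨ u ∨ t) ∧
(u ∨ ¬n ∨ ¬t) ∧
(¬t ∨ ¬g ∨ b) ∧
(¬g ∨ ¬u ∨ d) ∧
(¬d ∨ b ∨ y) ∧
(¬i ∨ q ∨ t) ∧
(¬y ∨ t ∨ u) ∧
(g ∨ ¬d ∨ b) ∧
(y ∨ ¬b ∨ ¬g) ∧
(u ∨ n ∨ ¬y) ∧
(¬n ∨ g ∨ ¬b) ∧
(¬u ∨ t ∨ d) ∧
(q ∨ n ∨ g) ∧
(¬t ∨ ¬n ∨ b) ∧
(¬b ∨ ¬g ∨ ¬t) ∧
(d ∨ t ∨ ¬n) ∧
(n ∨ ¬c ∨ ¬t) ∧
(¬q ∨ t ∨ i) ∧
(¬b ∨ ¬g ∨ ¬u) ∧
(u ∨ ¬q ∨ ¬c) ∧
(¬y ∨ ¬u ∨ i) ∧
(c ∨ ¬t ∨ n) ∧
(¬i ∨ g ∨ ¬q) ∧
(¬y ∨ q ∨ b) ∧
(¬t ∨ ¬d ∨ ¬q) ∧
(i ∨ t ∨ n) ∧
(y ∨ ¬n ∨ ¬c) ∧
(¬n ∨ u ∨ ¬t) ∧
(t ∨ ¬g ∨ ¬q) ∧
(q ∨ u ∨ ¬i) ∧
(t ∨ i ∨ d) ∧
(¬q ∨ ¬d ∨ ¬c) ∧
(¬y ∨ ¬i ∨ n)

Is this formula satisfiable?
No

No, the formula is not satisfiable.

No assignment of truth values to the variables can make all 50 clauses true simultaneously.

The formula is UNSAT (unsatisfiable).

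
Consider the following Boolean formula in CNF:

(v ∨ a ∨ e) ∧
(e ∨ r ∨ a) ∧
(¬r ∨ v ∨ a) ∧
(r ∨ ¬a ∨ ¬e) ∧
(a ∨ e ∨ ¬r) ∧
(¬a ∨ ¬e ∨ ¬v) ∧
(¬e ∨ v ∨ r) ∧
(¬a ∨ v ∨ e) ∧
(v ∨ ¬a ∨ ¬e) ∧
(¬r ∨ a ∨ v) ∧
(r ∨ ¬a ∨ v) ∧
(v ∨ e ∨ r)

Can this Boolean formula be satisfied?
Yes

Yes, the formula is satisfiable.

One satisfying assignment is: e=False, r=False, a=True, v=True

Verification: With this assignment, all 12 clauses evaluate to true.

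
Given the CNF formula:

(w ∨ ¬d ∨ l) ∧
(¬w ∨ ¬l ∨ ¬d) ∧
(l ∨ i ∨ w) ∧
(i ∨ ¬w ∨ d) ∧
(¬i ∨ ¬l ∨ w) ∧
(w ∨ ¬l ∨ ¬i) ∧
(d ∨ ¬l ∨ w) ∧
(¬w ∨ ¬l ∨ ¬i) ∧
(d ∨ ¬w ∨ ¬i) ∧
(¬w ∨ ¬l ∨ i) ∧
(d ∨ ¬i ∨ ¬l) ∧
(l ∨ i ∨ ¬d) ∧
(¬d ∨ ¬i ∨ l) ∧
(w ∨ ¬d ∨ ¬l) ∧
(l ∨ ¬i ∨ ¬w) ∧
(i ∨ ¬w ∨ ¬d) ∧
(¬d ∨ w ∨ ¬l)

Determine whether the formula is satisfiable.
Yes

Yes, the formula is satisfiable.

One satisfying assignment is: w=False, d=False, i=True, l=False

Verification: With this assignment, all 17 clauses evaluate to true.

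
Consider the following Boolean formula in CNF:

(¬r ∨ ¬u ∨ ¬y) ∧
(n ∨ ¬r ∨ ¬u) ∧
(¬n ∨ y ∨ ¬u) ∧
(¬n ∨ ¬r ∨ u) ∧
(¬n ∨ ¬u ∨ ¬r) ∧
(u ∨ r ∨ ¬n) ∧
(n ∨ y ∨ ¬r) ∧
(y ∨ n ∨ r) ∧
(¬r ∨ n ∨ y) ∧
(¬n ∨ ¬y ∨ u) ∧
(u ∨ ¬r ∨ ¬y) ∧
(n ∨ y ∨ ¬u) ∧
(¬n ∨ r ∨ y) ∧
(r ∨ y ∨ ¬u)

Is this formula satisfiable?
Yes

Yes, the formula is satisfiable.

One satisfying assignment is: r=False, u=False, y=True, n=False

Verification: With this assignment, all 14 clauses evaluate to true.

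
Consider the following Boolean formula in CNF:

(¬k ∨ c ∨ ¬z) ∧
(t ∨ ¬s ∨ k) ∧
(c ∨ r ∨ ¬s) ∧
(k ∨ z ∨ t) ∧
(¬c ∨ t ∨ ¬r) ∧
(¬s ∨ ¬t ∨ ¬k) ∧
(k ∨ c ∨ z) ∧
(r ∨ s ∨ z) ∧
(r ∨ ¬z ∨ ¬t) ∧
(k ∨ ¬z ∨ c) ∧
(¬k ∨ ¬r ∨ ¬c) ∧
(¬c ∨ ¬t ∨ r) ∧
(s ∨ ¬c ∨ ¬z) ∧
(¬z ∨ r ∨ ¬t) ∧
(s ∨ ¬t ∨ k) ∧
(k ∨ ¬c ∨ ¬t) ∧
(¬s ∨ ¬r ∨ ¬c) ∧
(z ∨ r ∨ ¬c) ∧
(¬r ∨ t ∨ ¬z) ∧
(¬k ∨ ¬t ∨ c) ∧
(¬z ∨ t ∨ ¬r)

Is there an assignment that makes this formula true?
Yes

Yes, the formula is satisfiable.

One satisfying assignment is: r=True, c=False, k=True, s=False, z=False, t=False

Verification: With this assignment, all 21 clauses evaluate to true.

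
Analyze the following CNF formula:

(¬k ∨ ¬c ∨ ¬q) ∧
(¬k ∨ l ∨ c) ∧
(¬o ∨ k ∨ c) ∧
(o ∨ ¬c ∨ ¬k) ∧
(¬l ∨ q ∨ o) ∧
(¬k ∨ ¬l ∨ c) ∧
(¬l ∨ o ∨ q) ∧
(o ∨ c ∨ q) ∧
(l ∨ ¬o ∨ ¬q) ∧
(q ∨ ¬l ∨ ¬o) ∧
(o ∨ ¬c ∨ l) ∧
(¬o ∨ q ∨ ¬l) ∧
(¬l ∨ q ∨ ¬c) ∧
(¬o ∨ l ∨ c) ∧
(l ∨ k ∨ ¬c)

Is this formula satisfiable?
Yes

Yes, the formula is satisfiable.

One satisfying assignment is: o=False, c=False, q=True, k=False, l=False

Verification: With this assignment, all 15 clauses evaluate to true.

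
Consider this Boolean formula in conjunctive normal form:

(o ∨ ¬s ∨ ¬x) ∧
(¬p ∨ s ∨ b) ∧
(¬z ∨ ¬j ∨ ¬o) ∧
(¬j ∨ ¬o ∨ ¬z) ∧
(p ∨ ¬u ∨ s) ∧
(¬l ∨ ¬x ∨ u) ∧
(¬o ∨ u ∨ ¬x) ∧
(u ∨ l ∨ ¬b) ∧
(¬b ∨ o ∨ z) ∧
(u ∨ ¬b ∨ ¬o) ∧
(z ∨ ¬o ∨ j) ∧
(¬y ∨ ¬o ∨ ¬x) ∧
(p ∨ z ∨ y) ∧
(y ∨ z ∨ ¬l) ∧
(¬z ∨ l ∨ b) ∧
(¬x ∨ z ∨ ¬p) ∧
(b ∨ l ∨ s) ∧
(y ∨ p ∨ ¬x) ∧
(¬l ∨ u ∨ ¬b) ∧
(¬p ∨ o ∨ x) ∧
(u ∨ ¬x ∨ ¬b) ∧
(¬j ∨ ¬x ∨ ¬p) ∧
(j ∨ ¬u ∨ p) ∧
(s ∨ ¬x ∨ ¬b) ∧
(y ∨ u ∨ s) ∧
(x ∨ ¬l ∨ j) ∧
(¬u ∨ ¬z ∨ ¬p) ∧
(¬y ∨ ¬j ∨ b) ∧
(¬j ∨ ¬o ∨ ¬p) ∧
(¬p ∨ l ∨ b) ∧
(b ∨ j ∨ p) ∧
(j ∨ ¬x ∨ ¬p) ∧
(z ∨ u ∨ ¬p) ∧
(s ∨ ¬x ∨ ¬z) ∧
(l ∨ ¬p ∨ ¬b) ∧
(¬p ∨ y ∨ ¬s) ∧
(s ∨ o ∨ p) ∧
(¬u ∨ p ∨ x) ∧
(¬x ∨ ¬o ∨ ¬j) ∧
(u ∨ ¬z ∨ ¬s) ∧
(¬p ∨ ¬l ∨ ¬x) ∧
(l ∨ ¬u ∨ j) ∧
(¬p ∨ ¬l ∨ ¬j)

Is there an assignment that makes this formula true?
No

No, the formula is not satisfiable.

No assignment of truth values to the variables can make all 43 clauses true simultaneously.

The formula is UNSAT (unsatisfiable).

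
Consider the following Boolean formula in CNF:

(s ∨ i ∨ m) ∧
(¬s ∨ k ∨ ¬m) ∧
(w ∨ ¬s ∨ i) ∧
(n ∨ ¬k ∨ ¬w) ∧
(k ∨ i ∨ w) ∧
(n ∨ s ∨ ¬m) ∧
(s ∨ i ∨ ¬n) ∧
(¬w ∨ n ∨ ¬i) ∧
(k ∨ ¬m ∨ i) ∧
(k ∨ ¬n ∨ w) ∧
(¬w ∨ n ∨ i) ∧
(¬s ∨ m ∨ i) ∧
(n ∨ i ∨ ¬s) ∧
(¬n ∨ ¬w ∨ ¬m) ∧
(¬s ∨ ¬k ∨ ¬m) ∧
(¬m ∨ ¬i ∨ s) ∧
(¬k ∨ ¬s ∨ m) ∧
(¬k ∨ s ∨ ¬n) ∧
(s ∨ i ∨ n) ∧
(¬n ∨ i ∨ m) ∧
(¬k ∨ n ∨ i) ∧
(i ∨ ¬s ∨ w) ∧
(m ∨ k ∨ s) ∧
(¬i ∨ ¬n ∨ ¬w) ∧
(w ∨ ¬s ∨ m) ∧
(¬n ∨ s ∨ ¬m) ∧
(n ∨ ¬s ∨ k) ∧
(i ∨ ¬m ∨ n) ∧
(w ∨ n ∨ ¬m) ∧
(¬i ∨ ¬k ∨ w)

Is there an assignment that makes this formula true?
No

No, the formula is not satisfiable.

No assignment of truth values to the variables can make all 30 clauses true simultaneously.

The formula is UNSAT (unsatisfiable).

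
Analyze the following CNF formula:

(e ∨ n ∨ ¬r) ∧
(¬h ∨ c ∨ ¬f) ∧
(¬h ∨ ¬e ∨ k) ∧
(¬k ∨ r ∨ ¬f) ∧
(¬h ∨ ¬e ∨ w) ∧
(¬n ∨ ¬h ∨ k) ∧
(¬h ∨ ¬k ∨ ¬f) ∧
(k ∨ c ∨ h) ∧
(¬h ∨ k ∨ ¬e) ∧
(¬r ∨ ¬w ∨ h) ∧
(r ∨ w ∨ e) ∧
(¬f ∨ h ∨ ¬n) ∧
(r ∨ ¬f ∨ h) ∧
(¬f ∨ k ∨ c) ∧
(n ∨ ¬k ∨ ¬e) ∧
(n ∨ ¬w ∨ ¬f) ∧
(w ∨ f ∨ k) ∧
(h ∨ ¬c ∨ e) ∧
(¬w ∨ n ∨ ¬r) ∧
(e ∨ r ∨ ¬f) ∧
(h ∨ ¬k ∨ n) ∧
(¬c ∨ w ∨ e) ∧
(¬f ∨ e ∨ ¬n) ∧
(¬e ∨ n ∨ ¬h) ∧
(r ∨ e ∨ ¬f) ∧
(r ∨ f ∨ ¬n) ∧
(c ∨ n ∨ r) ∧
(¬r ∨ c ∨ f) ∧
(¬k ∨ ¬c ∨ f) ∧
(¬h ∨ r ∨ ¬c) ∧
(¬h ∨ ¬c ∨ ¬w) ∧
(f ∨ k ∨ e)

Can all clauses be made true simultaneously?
Yes

Yes, the formula is satisfiable.

One satisfying assignment is: h=False, r=True, e=True, c=True, n=False, w=False, k=False, f=True

Verification: With this assignment, all 32 clauses evaluate to true.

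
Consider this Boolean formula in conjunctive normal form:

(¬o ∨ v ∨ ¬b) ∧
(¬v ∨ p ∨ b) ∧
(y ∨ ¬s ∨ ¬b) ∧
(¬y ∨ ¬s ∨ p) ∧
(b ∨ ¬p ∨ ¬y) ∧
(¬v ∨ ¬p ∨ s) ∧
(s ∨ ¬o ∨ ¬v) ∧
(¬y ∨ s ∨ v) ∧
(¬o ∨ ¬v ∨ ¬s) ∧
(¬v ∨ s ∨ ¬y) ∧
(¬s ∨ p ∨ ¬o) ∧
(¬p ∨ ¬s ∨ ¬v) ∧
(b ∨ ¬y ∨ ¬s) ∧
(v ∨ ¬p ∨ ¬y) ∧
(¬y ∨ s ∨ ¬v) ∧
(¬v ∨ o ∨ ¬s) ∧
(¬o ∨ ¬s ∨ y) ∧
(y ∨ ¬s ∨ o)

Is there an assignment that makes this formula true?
Yes

Yes, the formula is satisfiable.

One satisfying assignment is: v=False, b=False, o=False, s=False, y=False, p=False

Verification: With this assignment, all 18 clauses evaluate to true.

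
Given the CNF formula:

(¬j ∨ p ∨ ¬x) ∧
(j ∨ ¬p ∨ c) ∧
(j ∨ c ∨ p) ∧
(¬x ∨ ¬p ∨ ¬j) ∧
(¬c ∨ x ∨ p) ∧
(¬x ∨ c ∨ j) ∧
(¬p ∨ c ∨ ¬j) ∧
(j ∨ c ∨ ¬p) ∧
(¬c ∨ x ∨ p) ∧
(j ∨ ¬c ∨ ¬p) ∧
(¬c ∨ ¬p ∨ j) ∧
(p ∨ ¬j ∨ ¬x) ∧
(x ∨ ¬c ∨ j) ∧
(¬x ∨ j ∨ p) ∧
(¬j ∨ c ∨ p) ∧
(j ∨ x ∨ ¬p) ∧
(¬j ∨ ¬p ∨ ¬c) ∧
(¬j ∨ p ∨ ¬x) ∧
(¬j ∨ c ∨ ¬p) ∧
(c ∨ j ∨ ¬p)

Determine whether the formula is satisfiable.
No

No, the formula is not satisfiable.

No assignment of truth values to the variables can make all 20 clauses true simultaneously.

The formula is UNSAT (unsatisfiable).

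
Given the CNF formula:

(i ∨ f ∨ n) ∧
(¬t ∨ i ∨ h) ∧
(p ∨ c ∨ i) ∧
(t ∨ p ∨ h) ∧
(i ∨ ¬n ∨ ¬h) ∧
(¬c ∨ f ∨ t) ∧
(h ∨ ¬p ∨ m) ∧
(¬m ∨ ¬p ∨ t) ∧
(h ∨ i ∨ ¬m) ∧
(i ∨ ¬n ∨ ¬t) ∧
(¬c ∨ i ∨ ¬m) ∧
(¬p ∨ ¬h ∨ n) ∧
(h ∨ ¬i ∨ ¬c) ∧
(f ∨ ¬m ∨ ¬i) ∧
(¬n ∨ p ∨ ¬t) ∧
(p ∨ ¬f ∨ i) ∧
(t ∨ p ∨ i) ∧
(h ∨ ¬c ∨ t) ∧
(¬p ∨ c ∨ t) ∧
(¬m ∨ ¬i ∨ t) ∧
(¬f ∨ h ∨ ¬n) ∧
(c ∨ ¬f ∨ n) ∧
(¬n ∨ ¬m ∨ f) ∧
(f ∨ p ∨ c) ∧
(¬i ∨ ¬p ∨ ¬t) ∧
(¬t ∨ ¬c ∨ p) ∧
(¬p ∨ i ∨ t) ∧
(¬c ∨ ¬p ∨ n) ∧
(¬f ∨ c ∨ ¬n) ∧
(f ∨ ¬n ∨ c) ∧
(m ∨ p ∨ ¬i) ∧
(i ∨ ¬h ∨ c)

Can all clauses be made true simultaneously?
Yes

Yes, the formula is satisfiable.

One satisfying assignment is: n=True, p=True, f=True, h=True, m=False, i=True, t=False, c=True

Verification: With this assignment, all 32 clauses evaluate to true.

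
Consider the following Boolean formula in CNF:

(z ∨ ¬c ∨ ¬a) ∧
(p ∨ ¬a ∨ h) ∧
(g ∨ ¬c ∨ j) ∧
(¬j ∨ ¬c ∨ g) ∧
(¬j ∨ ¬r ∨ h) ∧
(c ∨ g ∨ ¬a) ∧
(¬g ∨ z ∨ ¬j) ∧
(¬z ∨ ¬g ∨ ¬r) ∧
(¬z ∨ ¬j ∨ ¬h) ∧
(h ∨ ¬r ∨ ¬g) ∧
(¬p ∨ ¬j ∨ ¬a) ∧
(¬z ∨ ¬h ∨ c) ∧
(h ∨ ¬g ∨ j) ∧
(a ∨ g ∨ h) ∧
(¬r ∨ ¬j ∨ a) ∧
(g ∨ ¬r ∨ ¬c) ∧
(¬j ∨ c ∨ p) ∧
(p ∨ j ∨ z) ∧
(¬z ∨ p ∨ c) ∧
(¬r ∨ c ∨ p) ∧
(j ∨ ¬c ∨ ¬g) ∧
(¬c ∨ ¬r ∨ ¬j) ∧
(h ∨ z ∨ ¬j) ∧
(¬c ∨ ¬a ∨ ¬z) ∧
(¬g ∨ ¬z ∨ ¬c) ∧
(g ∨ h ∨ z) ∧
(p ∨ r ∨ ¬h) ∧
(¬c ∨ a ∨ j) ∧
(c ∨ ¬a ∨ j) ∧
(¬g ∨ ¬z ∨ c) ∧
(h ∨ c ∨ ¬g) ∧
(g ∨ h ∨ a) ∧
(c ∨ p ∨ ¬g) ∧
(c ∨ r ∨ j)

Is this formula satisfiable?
Yes

Yes, the formula is satisfiable.

One satisfying assignment is: a=False, j=True, c=False, g=False, z=False, h=True, p=True, r=False

Verification: With this assignment, all 34 clauses evaluate to true.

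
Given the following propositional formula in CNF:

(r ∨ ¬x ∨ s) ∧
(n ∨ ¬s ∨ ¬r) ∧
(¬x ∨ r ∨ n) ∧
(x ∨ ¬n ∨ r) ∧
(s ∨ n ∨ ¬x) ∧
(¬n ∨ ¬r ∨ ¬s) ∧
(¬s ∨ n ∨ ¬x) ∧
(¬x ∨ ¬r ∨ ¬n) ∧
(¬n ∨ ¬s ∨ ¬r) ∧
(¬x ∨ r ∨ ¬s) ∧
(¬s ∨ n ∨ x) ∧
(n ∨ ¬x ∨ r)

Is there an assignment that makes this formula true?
Yes

Yes, the formula is satisfiable.

One satisfying assignment is: s=False, x=False, r=False, n=False

Verification: With this assignment, all 12 clauses evaluate to true.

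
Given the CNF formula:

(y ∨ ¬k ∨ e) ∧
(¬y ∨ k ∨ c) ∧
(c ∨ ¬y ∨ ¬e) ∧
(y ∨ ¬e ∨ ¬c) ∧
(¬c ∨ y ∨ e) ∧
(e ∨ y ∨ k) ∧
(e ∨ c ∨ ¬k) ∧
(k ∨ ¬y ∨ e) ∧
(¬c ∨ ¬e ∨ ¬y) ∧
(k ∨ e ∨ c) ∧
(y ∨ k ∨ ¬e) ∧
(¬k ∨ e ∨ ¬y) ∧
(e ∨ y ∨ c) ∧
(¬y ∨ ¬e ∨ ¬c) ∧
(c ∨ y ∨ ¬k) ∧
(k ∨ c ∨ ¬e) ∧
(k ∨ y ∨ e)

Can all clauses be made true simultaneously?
No

No, the formula is not satisfiable.

No assignment of truth values to the variables can make all 17 clauses true simultaneously.

The formula is UNSAT (unsatisfiable).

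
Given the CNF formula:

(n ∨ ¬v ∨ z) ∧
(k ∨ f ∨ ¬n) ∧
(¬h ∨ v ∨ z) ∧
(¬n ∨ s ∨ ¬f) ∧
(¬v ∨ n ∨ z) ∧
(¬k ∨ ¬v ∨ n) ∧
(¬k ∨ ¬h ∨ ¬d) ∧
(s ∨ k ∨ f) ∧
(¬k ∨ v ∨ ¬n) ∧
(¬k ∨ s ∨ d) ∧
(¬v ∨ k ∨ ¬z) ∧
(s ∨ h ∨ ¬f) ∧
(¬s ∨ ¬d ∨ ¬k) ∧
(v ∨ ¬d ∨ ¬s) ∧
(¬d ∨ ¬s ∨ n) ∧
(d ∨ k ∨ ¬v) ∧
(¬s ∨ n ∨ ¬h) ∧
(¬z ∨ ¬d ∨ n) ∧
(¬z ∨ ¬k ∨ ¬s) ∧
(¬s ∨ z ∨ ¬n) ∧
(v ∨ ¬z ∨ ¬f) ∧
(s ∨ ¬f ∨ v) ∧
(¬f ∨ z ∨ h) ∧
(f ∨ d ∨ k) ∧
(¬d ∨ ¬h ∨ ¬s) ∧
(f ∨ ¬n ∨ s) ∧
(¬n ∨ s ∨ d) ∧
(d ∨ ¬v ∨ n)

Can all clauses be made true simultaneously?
Yes

Yes, the formula is satisfiable.

One satisfying assignment is: n=False, h=False, k=True, v=False, d=False, z=False, f=False, s=True

Verification: With this assignment, all 28 clauses evaluate to true.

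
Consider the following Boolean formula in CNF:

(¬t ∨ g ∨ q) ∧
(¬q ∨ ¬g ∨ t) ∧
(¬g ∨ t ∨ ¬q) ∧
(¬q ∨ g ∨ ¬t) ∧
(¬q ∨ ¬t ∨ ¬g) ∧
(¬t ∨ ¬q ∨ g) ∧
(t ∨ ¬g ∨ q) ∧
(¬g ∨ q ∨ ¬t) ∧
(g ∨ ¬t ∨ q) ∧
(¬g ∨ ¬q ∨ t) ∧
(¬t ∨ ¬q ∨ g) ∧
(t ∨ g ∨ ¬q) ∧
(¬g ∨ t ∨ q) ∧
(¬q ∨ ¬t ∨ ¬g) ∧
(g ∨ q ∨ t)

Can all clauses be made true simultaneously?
No

No, the formula is not satisfiable.

No assignment of truth values to the variables can make all 15 clauses true simultaneously.

The formula is UNSAT (unsatisfiable).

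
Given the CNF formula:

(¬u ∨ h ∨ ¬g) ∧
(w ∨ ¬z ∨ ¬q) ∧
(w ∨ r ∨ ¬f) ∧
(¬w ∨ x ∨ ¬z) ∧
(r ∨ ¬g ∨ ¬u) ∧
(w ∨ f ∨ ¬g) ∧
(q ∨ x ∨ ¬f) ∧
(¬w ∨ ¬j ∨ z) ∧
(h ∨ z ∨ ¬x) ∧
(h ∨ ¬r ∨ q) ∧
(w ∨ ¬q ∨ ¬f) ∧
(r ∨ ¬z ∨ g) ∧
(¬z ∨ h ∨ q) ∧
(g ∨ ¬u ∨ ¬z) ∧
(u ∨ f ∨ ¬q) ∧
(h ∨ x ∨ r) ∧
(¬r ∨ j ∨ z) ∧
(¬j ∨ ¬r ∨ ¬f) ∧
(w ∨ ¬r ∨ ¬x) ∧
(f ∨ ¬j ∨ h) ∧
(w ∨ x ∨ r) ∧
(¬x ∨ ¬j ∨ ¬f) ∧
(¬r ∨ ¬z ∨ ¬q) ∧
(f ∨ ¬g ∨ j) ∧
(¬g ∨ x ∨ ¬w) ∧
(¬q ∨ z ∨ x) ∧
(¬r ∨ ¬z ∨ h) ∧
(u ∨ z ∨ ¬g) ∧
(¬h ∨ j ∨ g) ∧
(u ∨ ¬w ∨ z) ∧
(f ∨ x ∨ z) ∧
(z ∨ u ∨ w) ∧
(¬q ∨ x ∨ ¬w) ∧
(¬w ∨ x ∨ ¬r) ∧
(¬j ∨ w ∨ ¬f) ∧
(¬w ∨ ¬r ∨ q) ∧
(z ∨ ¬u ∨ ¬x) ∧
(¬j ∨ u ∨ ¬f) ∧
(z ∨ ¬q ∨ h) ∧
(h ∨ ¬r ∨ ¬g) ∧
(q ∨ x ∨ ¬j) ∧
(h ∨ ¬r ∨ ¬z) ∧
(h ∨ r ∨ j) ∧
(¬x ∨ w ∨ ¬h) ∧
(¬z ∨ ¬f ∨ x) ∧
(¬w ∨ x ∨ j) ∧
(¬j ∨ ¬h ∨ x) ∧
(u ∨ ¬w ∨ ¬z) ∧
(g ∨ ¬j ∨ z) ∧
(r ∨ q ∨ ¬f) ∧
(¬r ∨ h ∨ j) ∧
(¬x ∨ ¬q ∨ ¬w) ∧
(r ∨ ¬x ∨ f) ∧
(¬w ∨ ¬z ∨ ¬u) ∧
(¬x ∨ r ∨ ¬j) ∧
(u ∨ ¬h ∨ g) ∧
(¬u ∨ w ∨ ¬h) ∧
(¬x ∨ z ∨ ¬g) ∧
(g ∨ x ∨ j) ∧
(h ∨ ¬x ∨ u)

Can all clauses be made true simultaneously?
No

No, the formula is not satisfiable.

No assignment of truth values to the variables can make all 60 clauses true simultaneously.

The formula is UNSAT (unsatisfiable).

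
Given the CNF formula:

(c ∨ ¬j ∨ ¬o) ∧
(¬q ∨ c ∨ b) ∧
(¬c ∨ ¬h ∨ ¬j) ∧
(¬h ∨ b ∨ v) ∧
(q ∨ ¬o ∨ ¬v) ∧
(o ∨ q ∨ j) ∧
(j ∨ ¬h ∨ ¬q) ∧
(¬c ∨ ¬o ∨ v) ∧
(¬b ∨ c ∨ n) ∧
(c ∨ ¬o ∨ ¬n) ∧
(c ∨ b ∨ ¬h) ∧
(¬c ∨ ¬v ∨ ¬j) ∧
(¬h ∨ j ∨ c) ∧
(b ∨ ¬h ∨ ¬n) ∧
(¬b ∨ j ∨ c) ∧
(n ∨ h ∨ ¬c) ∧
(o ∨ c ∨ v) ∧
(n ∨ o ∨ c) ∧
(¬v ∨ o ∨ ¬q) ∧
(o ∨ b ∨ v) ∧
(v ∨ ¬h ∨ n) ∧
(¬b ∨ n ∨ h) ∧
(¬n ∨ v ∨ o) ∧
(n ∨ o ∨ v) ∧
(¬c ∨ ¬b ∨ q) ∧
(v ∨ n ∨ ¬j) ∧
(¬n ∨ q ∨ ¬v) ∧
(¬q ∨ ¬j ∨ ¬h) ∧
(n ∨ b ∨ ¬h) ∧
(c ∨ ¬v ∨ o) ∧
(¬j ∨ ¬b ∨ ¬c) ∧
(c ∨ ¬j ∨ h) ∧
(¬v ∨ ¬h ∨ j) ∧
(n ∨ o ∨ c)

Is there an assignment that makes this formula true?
Yes

Yes, the formula is satisfiable.

One satisfying assignment is: c=False, b=False, o=True, v=False, n=False, q=False, j=False, h=False

Verification: With this assignment, all 34 clauses evaluate to true.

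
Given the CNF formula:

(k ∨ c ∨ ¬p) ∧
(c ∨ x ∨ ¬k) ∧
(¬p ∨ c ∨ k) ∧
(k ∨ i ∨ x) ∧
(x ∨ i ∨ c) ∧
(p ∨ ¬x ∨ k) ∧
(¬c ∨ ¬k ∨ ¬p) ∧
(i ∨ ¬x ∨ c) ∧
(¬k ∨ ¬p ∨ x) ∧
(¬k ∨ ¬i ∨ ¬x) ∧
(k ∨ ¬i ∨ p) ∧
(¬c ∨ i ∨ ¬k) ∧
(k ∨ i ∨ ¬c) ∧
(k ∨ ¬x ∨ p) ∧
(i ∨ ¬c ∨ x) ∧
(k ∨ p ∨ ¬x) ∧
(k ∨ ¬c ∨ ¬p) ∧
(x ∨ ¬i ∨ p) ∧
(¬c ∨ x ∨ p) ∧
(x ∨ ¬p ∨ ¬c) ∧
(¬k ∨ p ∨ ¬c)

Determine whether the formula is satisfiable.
No

No, the formula is not satisfiable.

No assignment of truth values to the variables can make all 21 clauses true simultaneously.

The formula is UNSAT (unsatisfiable).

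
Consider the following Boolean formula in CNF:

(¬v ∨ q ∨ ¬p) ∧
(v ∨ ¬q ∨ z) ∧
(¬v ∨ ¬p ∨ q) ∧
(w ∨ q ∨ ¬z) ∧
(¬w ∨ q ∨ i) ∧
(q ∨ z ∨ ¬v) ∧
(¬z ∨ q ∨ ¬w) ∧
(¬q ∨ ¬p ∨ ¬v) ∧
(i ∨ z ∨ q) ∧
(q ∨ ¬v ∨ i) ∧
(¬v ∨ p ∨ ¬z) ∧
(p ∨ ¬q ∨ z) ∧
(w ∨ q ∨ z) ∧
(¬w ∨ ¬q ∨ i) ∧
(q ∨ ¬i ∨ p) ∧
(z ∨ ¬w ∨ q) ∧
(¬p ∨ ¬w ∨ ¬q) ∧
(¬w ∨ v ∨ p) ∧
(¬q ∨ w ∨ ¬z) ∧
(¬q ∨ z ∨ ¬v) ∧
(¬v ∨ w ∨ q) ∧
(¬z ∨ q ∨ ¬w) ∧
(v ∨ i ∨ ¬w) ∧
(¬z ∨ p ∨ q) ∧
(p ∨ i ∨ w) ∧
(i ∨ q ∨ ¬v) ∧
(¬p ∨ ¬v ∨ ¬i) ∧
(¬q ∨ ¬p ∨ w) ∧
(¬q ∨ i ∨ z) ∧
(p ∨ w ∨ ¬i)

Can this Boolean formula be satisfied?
No

No, the formula is not satisfiable.

No assignment of truth values to the variables can make all 30 clauses true simultaneously.

The formula is UNSAT (unsatisfiable).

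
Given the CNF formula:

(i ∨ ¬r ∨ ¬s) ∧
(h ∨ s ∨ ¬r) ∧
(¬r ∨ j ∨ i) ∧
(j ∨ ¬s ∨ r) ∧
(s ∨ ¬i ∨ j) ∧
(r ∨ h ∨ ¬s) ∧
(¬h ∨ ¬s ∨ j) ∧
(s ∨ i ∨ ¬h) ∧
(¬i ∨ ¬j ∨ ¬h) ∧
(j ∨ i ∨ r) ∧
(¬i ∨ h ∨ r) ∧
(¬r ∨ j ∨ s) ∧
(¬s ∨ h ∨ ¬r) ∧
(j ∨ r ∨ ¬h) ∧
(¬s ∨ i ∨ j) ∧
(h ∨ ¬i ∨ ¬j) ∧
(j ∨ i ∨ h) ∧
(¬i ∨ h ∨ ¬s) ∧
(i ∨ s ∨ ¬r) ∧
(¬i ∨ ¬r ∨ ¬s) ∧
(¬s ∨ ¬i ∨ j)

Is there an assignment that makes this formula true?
Yes

Yes, the formula is satisfiable.

One satisfying assignment is: j=True, h=False, i=False, r=False, s=False

Verification: With this assignment, all 21 clauses evaluate to true.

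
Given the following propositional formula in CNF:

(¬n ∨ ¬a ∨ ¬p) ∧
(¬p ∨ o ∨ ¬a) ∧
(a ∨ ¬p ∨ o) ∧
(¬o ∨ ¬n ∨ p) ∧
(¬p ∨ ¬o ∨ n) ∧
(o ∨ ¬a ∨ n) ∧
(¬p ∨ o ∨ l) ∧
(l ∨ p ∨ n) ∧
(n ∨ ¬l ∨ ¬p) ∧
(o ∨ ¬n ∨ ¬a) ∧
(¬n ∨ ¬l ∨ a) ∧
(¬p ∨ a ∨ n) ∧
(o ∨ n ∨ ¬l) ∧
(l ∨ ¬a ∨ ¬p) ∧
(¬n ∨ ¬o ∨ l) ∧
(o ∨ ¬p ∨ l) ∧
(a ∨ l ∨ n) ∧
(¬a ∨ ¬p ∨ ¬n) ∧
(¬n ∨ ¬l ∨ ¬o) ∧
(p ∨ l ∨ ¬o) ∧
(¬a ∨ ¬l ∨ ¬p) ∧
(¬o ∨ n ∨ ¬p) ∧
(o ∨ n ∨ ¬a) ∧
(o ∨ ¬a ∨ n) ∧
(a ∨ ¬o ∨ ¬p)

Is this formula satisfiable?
Yes

Yes, the formula is satisfiable.

One satisfying assignment is: a=False, l=True, p=False, o=True, n=False

Verification: With this assignment, all 25 clauses evaluate to true.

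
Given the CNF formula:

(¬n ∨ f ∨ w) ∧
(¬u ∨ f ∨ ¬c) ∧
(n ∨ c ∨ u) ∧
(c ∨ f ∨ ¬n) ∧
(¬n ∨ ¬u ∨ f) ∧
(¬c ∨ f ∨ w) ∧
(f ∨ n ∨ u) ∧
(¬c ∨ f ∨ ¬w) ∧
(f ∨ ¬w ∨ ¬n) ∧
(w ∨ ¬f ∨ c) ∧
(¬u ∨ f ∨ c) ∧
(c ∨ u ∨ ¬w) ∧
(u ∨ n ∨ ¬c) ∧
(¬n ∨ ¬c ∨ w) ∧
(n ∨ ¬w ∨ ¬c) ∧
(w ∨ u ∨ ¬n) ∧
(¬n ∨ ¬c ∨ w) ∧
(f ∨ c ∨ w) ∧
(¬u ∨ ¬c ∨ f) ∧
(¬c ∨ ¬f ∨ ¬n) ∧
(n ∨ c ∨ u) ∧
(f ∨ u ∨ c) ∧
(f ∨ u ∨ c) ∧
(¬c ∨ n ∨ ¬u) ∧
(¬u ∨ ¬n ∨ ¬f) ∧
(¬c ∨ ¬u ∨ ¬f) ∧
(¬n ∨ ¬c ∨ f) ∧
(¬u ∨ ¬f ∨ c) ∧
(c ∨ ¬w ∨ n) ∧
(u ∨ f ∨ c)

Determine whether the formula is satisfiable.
No

No, the formula is not satisfiable.

No assignment of truth values to the variables can make all 30 clauses true simultaneously.

The formula is UNSAT (unsatisfiable).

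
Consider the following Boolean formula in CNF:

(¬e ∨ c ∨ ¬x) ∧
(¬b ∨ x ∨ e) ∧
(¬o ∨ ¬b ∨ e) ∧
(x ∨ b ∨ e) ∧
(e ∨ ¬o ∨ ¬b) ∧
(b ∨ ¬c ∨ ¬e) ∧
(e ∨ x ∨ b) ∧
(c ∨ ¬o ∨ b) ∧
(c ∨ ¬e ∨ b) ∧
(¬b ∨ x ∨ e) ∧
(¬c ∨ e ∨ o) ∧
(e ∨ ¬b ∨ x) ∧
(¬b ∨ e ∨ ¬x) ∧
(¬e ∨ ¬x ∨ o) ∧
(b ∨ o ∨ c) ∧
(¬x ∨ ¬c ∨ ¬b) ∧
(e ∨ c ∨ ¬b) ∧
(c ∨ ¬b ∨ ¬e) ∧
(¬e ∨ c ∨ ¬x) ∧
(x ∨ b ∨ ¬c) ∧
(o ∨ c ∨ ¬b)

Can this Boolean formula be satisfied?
Yes

Yes, the formula is satisfiable.

One satisfying assignment is: o=False, e=True, b=True, x=False, c=True

Verification: With this assignment, all 21 clauses evaluate to true.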